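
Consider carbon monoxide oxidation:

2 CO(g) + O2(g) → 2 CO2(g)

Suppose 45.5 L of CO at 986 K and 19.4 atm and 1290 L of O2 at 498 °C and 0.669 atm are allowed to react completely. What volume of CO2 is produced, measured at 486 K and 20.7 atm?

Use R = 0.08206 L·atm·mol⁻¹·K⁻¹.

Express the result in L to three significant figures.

21.0 L

n(CO) = PV/RT = (19.4 × 45.5) / (0.08206 × 986) = 10.91 mol
n(O2) = PV/RT = (0.669 × 1290) / (0.08206 × 771.15) = 13.64 mol
For 10.91 mol CO, stoichiometry requires (1/2) × 10.91 = 5.455 mol O2; 13.64 mol is available, so CO is limiting.
n(CO2) = (2/2) × 10.91 = 10.91 mol
V(CO2) = nRT/P = 10.91 × 0.08206 × 486 / 20.7 = 21.02 L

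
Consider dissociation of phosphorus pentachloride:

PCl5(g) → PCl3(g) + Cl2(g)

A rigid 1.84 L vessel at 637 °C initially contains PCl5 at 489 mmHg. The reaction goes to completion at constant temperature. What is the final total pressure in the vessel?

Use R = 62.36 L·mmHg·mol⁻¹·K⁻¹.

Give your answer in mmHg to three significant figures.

978 mmHg

Since T and V are fixed, P_final/P_initial = n_final/n_initial = 2/1.
P_final = (2/1) × 489 = 978.0 mmHg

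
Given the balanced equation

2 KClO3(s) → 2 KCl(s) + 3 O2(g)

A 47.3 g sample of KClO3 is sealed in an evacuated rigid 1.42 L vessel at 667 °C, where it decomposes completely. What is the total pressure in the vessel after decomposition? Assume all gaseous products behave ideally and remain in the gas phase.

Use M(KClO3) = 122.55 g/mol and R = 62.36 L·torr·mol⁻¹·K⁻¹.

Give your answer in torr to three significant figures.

23900 torr

n(KClO3) = 47.3 / 122.55 = 0.3860 mol
n(gas produced) = (3/2) × 0.3860 = 0.5790 mol
P = nRT/V = 0.5790 × 62.36 × 940.15 / 1.42 = 23910 torr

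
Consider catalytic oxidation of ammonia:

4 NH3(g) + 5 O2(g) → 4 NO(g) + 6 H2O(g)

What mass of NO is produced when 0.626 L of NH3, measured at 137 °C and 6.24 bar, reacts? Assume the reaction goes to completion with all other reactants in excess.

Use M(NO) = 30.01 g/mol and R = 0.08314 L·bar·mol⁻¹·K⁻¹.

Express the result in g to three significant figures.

n(NH3) = PV/RT = (6.24 × 0.626) / (0.08314 × 410.15) = 0.1146 mol
n(NO) = (4/4) × 0.1146 = 0.1146 mol
m(NO) = 0.1146 × 30.01 = 3.439 g

3.44 g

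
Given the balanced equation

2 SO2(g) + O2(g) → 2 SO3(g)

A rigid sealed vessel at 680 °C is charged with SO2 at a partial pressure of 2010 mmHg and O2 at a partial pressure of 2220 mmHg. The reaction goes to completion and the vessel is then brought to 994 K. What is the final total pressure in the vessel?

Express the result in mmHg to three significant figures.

3360 mmHg

At constant V, partial pressures at 680 °C are proportional to moles, so apply stoichiometry directly to pressures.
P(O2) required for 2010 mmHg of SO2 = (1/2) × 2010 = 1005 mmHg; available 2220 mmHg, so SO2 is limiting.
P(O2) remaining = 2220 − (1/2) × 2010 = 1215 mmHg
P(gaseous products) = (2)/2 × 2010 = 2010 mmHg
P_total at 680 °C = 1215 + 2010 = 3225 mmHg
Scaling to 994 K: P = 3225 × 994/953.15 = 3363 mmHg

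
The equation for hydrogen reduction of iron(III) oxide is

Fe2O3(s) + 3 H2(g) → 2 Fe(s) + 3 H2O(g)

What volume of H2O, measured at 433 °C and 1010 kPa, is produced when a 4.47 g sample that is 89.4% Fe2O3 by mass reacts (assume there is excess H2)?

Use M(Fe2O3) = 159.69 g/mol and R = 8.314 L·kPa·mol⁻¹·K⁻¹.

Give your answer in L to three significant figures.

mass of Fe2O3 = 4.47 × 89.4/100 = 3.996 g
n(Fe2O3) = 3.996 / 159.69 = 0.02502 mol
n(H2O) = (3/1) × 0.02502 = 0.07506 mol
V = nRT/P = 0.07506 × 8.314 × 706.15 / 1010 = 0.4363 L

0.436 L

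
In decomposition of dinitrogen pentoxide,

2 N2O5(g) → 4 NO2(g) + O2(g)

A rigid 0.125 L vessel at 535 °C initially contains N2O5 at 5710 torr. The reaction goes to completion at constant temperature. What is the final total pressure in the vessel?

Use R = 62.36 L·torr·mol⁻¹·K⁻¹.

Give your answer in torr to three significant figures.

Since T and V are fixed, P_final/P_initial = n_final/n_initial = 5/2.
P_final = (5/2) × 5710 = 14280 torr

14300 torr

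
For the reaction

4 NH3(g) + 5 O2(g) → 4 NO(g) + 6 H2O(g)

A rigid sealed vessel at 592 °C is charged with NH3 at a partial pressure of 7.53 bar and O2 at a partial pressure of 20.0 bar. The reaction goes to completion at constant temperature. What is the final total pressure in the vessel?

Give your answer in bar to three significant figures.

At constant V, partial pressures at 592 °C are proportional to moles, so apply stoichiometry directly to pressures.
P(O2) required for 7.53 bar of NH3 = (5/4) × 7.53 = 9.412 bar; available 20.0 bar, so NH3 is limiting.
P(O2) remaining = 20.0 − (5/4) × 7.53 = 10.59 bar
P(gaseous products) = (4+6)/4 × 7.53 = 18.82 bar
P_total at 592 °C = 10.59 + 18.82 = 29.41 bar

29.4 bar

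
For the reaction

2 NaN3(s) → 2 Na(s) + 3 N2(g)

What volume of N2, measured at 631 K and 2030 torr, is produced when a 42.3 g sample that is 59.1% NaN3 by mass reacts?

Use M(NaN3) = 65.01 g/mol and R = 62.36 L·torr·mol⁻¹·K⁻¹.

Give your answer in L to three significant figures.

mass of NaN3 = 42.3 × 59.1/100 = 25.00 g
n(NaN3) = 25.00 / 65.01 = 0.3846 mol
n(N2) = (3/2) × 0.3846 = 0.5769 mol
V = nRT/P = 0.5769 × 62.36 × 631 / 2030 = 11.18 L

11.2 L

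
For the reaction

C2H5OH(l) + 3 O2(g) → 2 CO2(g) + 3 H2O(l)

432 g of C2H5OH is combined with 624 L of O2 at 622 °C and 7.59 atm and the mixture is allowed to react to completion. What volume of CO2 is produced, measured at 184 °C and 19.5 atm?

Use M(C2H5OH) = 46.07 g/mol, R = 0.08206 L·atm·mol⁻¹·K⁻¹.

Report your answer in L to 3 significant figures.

36.1 L

n(C2H5OH) = 432 / 46.07 = 9.377 mol
n(O2) = PV/RT = (7.59 × 624) / (0.08206 × 895.15) = 64.48 mol
For 9.377 mol C2H5OH, stoichiometry requires (3/1) × 9.377 = 28.13 mol O2; 64.48 mol is available, so C2H5OH is limiting.
n(CO2) = (2/1) × 9.377 = 18.75 mol
V(CO2) = nRT/P = 18.75 × 0.08206 × 457.15 / 19.5 = 36.07 L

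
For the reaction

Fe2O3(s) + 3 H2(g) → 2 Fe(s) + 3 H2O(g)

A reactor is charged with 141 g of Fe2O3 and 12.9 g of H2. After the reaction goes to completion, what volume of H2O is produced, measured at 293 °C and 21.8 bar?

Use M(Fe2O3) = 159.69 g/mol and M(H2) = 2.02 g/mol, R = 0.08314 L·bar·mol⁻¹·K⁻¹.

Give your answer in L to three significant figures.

n(Fe2O3) = 141 / 159.69 = 0.8830 mol
n(H2) = 12.9 / 2.02 = 6.386 mol
For 0.8830 mol Fe2O3, stoichiometry requires (3/1) × 0.8830 = 2.649 mol H2; 6.386 mol is available, so Fe2O3 is limiting.
n(H2O) = (3/1) × 0.8830 = 2.649 mol
V(H2O) = nRT/P = 2.649 × 0.08314 × 566.15 / 21.8 = 5.720 L

5.72 L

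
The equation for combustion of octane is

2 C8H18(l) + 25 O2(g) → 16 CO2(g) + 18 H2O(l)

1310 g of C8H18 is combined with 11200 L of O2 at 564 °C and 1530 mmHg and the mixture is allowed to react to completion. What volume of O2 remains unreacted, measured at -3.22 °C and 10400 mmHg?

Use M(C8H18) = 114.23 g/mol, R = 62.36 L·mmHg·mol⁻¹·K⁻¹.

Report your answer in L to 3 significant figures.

299 L

n(C8H18) = 1310 / 114.23 = 11.47 mol
n(O2) = PV/RT = (1530 × 11200) / (62.36 × 837.15) = 328.2 mol
For 11.47 mol C8H18, stoichiometry requires (25/2) × 11.47 = 143.4 mol O2; 328.2 mol is available, so C8H18 is limiting.
n(O2) consumed = (25/2) × 11.47 = 143.4 mol; remaining = 328.2 − 143.4 = 184.8 mol
V(O2) = nRT/P = 184.8 × 62.36 × 269.93 / 10400 = 299.1 L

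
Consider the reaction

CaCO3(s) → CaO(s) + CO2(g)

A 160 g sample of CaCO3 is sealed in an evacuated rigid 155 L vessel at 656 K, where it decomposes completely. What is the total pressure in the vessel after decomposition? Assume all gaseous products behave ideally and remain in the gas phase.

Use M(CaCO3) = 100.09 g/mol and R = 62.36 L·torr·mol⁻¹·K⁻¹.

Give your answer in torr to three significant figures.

n(CaCO3) = 160 / 100.09 = 1.599 mol
n(gas produced) = (1/1) × 1.599 = 1.599 mol
P = nRT/V = 1.599 × 62.36 × 656 / 155 = 422.0 torr

422 torr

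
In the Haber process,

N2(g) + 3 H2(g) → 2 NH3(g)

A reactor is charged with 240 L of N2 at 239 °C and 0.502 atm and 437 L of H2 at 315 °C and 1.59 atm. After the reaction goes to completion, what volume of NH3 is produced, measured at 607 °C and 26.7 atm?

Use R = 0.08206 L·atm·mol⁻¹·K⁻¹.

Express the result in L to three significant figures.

n(N2) = PV/RT = (0.502 × 240) / (0.08206 × 512.15) = 2.867 mol
n(H2) = PV/RT = (1.59 × 437) / (0.08206 × 588.15) = 14.40 mol
For 2.867 mol N2, stoichiometry requires (3/1) × 2.867 = 8.601 mol H2; 14.40 mol is available, so N2 is limiting.
n(NH3) = (2/1) × 2.867 = 5.734 mol
V(NH3) = nRT/P = 5.734 × 0.08206 × 880.15 / 26.7 = 15.51 L

15.5 L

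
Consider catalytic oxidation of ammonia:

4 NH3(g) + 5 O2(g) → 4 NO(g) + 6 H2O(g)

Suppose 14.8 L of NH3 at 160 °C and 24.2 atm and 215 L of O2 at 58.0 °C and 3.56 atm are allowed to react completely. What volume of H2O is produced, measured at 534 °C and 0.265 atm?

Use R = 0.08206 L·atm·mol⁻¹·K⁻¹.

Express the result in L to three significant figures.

3780 L

n(NH3) = PV/RT = (24.2 × 14.8) / (0.08206 × 433.15) = 10.08 mol
n(O2) = PV/RT = (3.56 × 215) / (0.08206 × 331.15) = 28.17 mol
For 10.08 mol NH3, stoichiometry requires (5/4) × 10.08 = 12.60 mol O2; 28.17 mol is available, so NH3 is limiting.
n(H2O) = (6/4) × 10.08 = 15.12 mol
V(H2O) = nRT/P = 15.12 × 0.08206 × 807.15 / 0.265 = 3779 L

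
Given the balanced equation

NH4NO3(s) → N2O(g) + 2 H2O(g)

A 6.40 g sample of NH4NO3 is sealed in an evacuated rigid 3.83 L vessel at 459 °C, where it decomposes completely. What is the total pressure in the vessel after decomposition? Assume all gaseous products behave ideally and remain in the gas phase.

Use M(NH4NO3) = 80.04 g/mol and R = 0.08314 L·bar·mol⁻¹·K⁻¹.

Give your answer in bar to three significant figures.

3.81 bar

n(NH4NO3) = 6.40 / 80.04 = 0.07996 mol
n(gas produced) = (3/1) × 0.07996 = 0.2399 mol
P = nRT/V = 0.2399 × 0.08314 × 732.15 / 3.83 = 3.813 bar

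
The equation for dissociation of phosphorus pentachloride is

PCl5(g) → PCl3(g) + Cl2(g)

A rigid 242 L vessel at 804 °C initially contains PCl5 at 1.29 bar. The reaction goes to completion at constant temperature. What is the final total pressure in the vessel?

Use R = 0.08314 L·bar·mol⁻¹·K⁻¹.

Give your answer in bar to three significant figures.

2.58 bar

Rigid vessel, constant T ⇒ P scales with total gas moles (1 → 2).
P_final = (2/1) × 1.29 = 2.580 bar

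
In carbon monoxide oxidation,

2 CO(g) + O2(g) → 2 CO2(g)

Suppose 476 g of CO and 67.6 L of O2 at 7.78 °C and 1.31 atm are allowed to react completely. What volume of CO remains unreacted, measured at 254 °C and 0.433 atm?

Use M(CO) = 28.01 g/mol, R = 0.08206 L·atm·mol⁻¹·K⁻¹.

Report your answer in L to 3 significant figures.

n(CO) = 476 / 28.01 = 16.99 mol
n(O2) = PV/RT = (1.31 × 67.6) / (0.08206 × 280.93) = 3.841 mol
For 16.99 mol CO, stoichiometry requires (1/2) × 16.99 = 8.495 mol O2; 3.841 mol is available, so O2 is limiting.
n(CO) consumed = (2/1) × 3.841 = 7.682 mol; remaining = 16.99 − 7.682 = 9.308 mol
V(CO) = nRT/P = 9.308 × 0.08206 × 527.15 / 0.433 = 929.9 L

930 L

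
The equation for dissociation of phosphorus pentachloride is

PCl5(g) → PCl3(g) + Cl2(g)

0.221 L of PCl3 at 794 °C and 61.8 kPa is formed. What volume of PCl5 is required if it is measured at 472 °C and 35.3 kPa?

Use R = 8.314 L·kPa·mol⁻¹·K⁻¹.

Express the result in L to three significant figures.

0.270 L

n(PCl3) = PV/RT = (61.8 × 0.221) / (8.314 × 1067.15) = 0.001539 mol
n(PCl5) = (1/1) × 0.001539 = 0.001539 mol
V = nRT/P = 0.001539 × 8.314 × 745.15 / 35.3 = 0.2701 L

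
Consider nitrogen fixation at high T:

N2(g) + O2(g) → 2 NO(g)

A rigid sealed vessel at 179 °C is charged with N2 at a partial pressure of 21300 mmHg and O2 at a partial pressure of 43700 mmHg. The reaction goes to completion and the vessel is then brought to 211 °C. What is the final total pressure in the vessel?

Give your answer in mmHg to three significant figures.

69600 mmHg

With V and T fixed, P_i ∝ n_i, so the mole ratios apply directly to partial pressures at 179 °C.
P(O2) required for 21300 mmHg of N2 = (1/1) × 21300 = 21300 mmHg; available 43700 mmHg, so N2 is limiting.
P(O2) remaining = 43700 − (1/1) × 21300 = 22400 mmHg
P(gaseous products) = (2)/1 × 21300 = 42600 mmHg
P_total at 179 °C = 22400 + 42600 = 65000 mmHg
Scaling to 211 °C: P = 65000 × 484.15/452.15 = 69600 mmHg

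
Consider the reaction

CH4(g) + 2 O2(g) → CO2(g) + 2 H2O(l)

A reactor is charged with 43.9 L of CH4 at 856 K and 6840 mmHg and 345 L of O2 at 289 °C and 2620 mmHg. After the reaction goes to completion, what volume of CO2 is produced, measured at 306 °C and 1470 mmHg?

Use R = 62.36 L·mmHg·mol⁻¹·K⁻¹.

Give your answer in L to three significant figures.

138 L

n(CH4) = PV/RT = (6840 × 43.9) / (62.36 × 856) = 5.625 mol
n(O2) = PV/RT = (2620 × 345) / (62.36 × 562.15) = 25.78 mol
For 5.625 mol CH4, stoichiometry requires (2/1) × 5.625 = 11.25 mol O2; 25.78 mol is available, so CH4 is limiting.
n(CO2) = (1/1) × 5.625 = 5.625 mol
V(CO2) = nRT/P = 5.625 × 62.36 × 579.15 / 1470 = 138.2 L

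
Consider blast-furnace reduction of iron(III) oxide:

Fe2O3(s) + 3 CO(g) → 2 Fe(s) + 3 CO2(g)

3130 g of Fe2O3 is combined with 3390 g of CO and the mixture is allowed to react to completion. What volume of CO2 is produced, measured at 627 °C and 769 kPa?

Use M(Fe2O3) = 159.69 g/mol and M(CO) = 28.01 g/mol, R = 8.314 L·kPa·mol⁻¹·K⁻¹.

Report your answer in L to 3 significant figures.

n(Fe2O3) = 3130 / 159.69 = 19.60 mol
n(CO) = 3390 / 28.01 = 121.0 mol
For 19.60 mol Fe2O3, stoichiometry requires (3/1) × 19.60 = 58.80 mol CO; 121.0 mol is available, so Fe2O3 is limiting.
n(CO2) = (3/1) × 19.60 = 58.80 mol
V(CO2) = nRT/P = 58.80 × 8.314 × 900.15 / 769 = 572.2 L

572 L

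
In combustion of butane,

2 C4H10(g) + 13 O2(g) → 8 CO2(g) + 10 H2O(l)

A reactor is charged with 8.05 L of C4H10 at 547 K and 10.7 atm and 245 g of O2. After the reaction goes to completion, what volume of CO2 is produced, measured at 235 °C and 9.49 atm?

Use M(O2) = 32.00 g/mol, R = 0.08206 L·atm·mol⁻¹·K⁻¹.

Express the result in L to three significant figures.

n(C4H10) = PV/RT = (10.7 × 8.05) / (0.08206 × 547) = 1.919 mol
n(O2) = 245 / 32.00 = 7.656 mol
For 1.919 mol C4H10, stoichiometry requires (13/2) × 1.919 = 12.47 mol O2; 7.656 mol is available, so O2 is limiting.
n(CO2) = (8/13) × 7.656 = 4.711 mol
V(CO2) = nRT/P = 4.711 × 0.08206 × 508.15 / 9.49 = 20.70 L

20.7 L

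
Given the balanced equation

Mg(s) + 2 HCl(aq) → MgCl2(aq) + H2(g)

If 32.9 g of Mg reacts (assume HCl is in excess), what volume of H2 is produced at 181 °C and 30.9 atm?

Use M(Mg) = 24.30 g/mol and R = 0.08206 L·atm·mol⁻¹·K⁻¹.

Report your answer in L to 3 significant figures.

1.63 L

n(Mg) = 32.90 / 24.30 = 1.354 mol
n(H2) = (1/1) × 1.354 = 1.354 mol
V = nRT/P = 1.354 × 0.08206 × 454.15 / 30.9 = 1.633 L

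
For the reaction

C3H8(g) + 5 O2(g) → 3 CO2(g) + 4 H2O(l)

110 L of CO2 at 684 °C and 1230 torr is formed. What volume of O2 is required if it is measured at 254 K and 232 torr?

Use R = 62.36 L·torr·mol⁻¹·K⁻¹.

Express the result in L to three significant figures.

258 L

n(CO2) = PV/RT = (1230 × 110) / (62.36 × 957.15) = 2.267 mol
n(O2) = (5/3) × 2.267 = 3.778 mol
V = nRT/P = 3.778 × 62.36 × 254 / 232 = 257.9 L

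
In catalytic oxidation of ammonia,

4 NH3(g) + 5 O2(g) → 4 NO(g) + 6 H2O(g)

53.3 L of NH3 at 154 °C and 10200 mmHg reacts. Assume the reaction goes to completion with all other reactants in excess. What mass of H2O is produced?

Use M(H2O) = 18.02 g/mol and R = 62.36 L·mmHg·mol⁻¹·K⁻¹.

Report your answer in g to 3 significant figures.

552 g

n(NH3) = PV/RT = (10200 × 53.3) / (62.36 × 427.15) = 20.41 mol
n(H2O) = (6/4) × 20.41 = 30.62 mol
m(H2O) = 30.62 × 18.02 = 551.8 g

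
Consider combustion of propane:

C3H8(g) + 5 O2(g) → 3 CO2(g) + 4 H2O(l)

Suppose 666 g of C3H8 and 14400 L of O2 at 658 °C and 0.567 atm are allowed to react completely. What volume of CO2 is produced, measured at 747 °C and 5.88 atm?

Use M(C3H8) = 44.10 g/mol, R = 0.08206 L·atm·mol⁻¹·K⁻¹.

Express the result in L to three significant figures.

n(C3H8) = 666 / 44.10 = 15.10 mol
n(O2) = PV/RT = (0.567 × 14400) / (0.08206 × 931.15) = 106.9 mol
For 15.10 mol C3H8, stoichiometry requires (5/1) × 15.10 = 75.50 mol O2; 106.9 mol is available, so C3H8 is limiting.
n(CO2) = (3/1) × 15.10 = 45.30 mol
V(CO2) = nRT/P = 45.30 × 0.08206 × 1020.15 / 5.88 = 644.9 L

645 L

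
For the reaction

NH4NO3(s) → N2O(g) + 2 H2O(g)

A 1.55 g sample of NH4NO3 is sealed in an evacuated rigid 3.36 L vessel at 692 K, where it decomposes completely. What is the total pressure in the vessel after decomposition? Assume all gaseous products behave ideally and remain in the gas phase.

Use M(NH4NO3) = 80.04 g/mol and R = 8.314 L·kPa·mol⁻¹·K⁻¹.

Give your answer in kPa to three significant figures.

99.5 kPa

n(NH4NO3) = 1.55 / 80.04 = 0.01937 mol
n(gas produced) = (3/1) × 0.01937 = 0.05811 mol
P = nRT/V = 0.05811 × 8.314 × 692 / 3.36 = 99.50 kPa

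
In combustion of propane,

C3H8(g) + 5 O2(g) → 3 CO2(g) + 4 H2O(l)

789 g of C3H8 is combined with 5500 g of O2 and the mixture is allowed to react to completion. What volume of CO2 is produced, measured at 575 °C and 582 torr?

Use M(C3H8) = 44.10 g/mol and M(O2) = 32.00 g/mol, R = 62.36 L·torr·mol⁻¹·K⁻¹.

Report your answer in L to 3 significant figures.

n(C3H8) = 789 / 44.10 = 17.89 mol
n(O2) = 5500 / 32.00 = 171.9 mol
For 17.89 mol C3H8, stoichiometry requires (5/1) × 17.89 = 89.45 mol O2; 171.9 mol is available, so C3H8 is limiting.
n(CO2) = (3/1) × 17.89 = 53.67 mol
V(CO2) = nRT/P = 53.67 × 62.36 × 848.15 / 582 = 4877 L

4880 L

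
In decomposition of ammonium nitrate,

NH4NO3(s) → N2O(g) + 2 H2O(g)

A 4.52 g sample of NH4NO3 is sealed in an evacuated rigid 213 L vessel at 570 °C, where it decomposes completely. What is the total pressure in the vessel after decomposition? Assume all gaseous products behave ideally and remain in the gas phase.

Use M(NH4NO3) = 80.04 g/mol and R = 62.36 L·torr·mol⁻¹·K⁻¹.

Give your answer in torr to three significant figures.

41.8 torr

n(NH4NO3) = 4.52 / 80.04 = 0.05647 mol
n(gas produced) = (3/1) × 0.05647 = 0.1694 mol
P = nRT/V = 0.1694 × 62.36 × 843.15 / 213 = 41.82 torr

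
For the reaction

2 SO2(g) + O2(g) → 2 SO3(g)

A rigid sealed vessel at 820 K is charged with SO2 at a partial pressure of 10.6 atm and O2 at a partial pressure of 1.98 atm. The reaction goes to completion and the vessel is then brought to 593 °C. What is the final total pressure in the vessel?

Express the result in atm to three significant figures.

11.2 atm

With V and T fixed, P_i ∝ n_i, so the mole ratios apply directly to partial pressures at 820 K.
P(O2) required for 10.6 atm of SO2 = (1/2) × 10.6 = 5.300 atm; available 1.98 atm, so O2 is limiting.
P(SO2) remaining = 10.6 − (2/1) × 1.98 = 6.640 atm
P(gaseous products) = (2)/1 × 1.98 = 3.960 atm
P_total at 820 K = 6.640 + 3.960 = 10.60 atm
Scaling to 593 °C: P = 10.60 × 866.15/820 = 11.20 atm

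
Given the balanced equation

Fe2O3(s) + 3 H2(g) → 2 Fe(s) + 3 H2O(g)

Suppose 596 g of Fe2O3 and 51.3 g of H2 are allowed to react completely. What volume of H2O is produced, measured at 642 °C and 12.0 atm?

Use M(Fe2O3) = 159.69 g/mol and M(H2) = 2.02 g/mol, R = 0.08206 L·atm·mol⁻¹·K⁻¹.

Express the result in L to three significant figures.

n(Fe2O3) = 596 / 159.69 = 3.732 mol
n(H2) = 51.3 / 2.02 = 25.40 mol
For 3.732 mol Fe2O3, stoichiometry requires (3/1) × 3.732 = 11.20 mol H2; 25.40 mol is available, so Fe2O3 is limiting.
n(H2O) = (3/1) × 3.732 = 11.20 mol
V(H2O) = nRT/P = 11.20 × 0.08206 × 915.15 / 12.0 = 70.09 L

70.1 L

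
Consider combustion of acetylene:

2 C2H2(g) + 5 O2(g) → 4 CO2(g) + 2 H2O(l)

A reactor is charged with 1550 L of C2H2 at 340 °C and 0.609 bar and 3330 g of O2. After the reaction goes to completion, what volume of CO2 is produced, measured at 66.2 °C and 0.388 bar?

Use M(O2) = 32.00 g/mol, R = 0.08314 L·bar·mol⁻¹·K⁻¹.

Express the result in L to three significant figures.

2690 L

n(C2H2) = PV/RT = (0.609 × 1550) / (0.08314 × 613.15) = 18.52 mol
n(O2) = 3330 / 32.00 = 104.1 mol
For 18.52 mol C2H2, stoichiometry requires (5/2) × 18.52 = 46.30 mol O2; 104.1 mol is available, so C2H2 is limiting.
n(CO2) = (4/2) × 18.52 = 37.04 mol
V(CO2) = nRT/P = 37.04 × 0.08314 × 339.35 / 0.388 = 2693 L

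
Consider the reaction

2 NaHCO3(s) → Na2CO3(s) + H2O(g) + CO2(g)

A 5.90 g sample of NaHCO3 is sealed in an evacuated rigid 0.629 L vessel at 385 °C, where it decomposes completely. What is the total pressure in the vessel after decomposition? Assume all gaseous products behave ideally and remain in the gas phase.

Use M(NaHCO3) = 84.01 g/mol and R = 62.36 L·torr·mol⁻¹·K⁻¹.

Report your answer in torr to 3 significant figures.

n(NaHCO3) = 5.90 / 84.01 = 0.07023 mol
n(gas produced) = (2/2) × 0.07023 = 0.07023 mol
P = nRT/V = 0.07023 × 62.36 × 658.15 / 0.629 = 4583 torr

4580 torr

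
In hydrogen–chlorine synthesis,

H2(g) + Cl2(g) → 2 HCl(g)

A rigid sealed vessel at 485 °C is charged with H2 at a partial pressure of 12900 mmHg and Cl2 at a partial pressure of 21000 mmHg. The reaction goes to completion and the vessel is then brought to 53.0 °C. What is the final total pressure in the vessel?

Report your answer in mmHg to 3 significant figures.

At constant V, partial pressures at 485 °C are proportional to moles, so apply stoichiometry directly to pressures.
P(Cl2) required for 12900 mmHg of H2 = (1/1) × 12900 = 12900 mmHg; available 21000 mmHg, so H2 is limiting.
P(Cl2) remaining = 21000 − (1/1) × 12900 = 8100 mmHg
P(gaseous products) = (2)/1 × 12900 = 25800 mmHg
P_total at 485 °C = 8100 + 25800 = 33900 mmHg
Scaling to 53.0 °C: P = 33900 × 326.15/758.15 = 14580 mmHg

14600 mmHg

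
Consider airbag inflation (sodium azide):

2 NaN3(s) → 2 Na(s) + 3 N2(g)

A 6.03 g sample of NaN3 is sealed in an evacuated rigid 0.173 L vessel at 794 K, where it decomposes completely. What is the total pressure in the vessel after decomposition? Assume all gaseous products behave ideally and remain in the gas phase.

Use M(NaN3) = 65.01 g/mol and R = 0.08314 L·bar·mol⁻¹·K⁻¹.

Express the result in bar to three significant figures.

n(NaN3) = 6.03 / 65.01 = 0.09275 mol
n(gas produced) = (3/2) × 0.09275 = 0.1391 mol
P = nRT/V = 0.1391 × 0.08314 × 794 / 0.173 = 53.08 bar

53.1 bar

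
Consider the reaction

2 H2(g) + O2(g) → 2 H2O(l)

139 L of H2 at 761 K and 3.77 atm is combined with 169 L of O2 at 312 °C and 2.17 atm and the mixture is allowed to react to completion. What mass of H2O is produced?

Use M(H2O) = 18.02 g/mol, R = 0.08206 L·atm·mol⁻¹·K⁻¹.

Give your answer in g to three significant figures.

151 g

n(H2) = PV/RT = (3.77 × 139) / (0.08206 × 761) = 8.392 mol
n(O2) = PV/RT = (2.17 × 169) / (0.08206 × 585.15) = 7.637 mol
For 8.392 mol H2, stoichiometry requires (1/2) × 8.392 = 4.196 mol O2; 7.637 mol is available, so H2 is limiting.
n(H2O) = (2/2) × 8.392 = 8.392 mol
m(H2O) = 8.392 × 18.02 = 151.2 g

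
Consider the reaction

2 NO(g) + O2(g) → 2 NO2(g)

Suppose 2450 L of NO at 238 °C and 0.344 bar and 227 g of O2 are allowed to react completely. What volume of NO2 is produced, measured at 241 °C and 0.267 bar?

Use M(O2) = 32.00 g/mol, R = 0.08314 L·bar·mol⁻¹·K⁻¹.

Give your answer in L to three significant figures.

2270 L

n(NO) = PV/RT = (0.344 × 2450) / (0.08314 × 511.15) = 19.83 mol
n(O2) = 227 / 32.00 = 7.094 mol
For 19.83 mol NO, stoichiometry requires (1/2) × 19.83 = 9.915 mol O2; 7.094 mol is available, so O2 is limiting.
n(NO2) = (2/1) × 7.094 = 14.19 mol
V(NO2) = nRT/P = 14.19 × 0.08314 × 514.15 / 0.267 = 2272 L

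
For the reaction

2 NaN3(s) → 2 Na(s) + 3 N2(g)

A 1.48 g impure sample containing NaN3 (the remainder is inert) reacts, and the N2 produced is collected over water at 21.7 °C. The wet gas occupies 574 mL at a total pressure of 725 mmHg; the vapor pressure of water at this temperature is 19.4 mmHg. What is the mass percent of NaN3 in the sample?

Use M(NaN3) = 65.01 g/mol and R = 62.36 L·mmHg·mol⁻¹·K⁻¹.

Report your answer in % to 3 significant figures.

P(N2) = 725 − 19.4 = 705.6 mmHg
n(N2) = PV/RT = (705.6 × 0.5740) / (62.36 × 294.85) = 0.02203 mol
n(NaN3) = (2/3) × 0.02203 = 0.01469 mol
m(NaN3) = 0.01469 × 65.01 = 0.9550 g
%NaN3 = 0.9550 / 1.48 × 100 = 64.53%

64.5 %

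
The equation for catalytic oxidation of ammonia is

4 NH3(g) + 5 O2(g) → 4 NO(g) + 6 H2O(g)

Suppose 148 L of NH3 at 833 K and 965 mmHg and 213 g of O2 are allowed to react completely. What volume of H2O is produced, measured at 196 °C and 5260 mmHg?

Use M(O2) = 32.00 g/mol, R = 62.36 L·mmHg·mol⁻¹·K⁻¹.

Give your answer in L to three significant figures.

22.9 L

n(NH3) = PV/RT = (965 × 148) / (62.36 × 833) = 2.749 mol
n(O2) = 213 / 32.00 = 6.656 mol
For 2.749 mol NH3, stoichiometry requires (5/4) × 2.749 = 3.436 mol O2; 6.656 mol is available, so NH3 is limiting.
n(H2O) = (6/4) × 2.749 = 4.123 mol
V(H2O) = nRT/P = 4.123 × 62.36 × 469.15 / 5260 = 22.93 L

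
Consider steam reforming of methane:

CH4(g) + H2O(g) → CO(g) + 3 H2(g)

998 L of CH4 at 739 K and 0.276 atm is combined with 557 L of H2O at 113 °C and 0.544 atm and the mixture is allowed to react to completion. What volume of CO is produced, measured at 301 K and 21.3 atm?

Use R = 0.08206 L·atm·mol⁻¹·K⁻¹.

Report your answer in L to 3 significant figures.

5.27 L

n(CH4) = PV/RT = (0.276 × 998) / (0.08206 × 739) = 4.542 mol
n(H2O) = PV/RT = (0.544 × 557) / (0.08206 × 386.15) = 9.562 mol
For 4.542 mol CH4, stoichiometry requires (1/1) × 4.542 = 4.542 mol H2O; 9.562 mol is available, so CH4 is limiting.
n(CO) = (1/1) × 4.542 = 4.542 mol
V(CO) = nRT/P = 4.542 × 0.08206 × 301 / 21.3 = 5.267 L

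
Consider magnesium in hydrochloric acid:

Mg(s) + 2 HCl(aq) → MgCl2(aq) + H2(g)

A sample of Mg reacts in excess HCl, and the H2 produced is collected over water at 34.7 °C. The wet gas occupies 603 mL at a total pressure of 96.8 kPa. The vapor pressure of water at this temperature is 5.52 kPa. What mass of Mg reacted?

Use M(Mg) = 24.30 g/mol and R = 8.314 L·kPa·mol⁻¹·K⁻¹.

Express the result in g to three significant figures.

0.523 g

P(H2) = 96.8 − 5.52 = 91.28 kPa
n(H2) = PV/RT = (91.28 × 0.6030) / (8.314 × 307.85) = 0.02151 mol
n(Mg) = (1/1) × 0.02151 = 0.02151 mol
m(Mg) = 0.02151 × 24.30 = 0.5227 g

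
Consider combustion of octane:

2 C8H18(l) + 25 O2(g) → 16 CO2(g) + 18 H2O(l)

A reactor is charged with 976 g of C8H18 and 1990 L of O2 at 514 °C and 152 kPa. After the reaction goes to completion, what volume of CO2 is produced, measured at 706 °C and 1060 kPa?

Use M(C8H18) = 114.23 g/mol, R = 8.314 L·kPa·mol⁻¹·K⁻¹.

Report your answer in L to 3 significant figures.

n(C8H18) = 976 / 114.23 = 8.544 mol
n(O2) = PV/RT = (152 × 1990) / (8.314 × 787.15) = 46.22 mol
For 8.544 mol C8H18, stoichiometry requires (25/2) × 8.544 = 106.8 mol O2; 46.22 mol is available, so O2 is limiting.
n(CO2) = (16/25) × 46.22 = 29.58 mol
V(CO2) = nRT/P = 29.58 × 8.314 × 979.15 / 1060 = 227.2 L

227 L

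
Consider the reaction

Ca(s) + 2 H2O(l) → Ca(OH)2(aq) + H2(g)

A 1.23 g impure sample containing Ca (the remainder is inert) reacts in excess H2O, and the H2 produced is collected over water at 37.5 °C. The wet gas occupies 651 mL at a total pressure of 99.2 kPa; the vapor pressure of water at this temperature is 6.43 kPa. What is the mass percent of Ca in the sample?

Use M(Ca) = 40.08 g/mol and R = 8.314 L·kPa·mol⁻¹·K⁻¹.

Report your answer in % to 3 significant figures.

P(H2) = 99.2 − 6.43 = 92.77 kPa
n(H2) = PV/RT = (92.77 × 0.6510) / (8.314 × 310.65) = 0.02338 mol
n(Ca) = (1/1) × 0.02338 = 0.02338 mol
m(Ca) = 0.02338 × 40.08 = 0.9371 g
%Ca = 0.9371 / 1.23 × 100 = 76.19%

76.2 %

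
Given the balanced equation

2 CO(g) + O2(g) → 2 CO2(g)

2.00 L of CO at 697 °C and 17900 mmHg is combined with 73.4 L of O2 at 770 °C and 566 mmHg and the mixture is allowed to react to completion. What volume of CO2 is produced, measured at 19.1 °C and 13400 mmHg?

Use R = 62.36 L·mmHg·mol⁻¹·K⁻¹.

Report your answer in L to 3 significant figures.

0.805 L

n(CO) = PV/RT = (17900 × 2.00) / (62.36 × 970.15) = 0.5917 mol
n(O2) = PV/RT = (566 × 73.4) / (62.36 × 1043.15) = 0.6386 mol
For 0.5917 mol CO, stoichiometry requires (1/2) × 0.5917 = 0.2959 mol O2; 0.6386 mol is available, so CO is limiting.
n(CO2) = (2/2) × 0.5917 = 0.5917 mol
V(CO2) = nRT/P = 0.5917 × 62.36 × 292.25 / 13400 = 0.8047 L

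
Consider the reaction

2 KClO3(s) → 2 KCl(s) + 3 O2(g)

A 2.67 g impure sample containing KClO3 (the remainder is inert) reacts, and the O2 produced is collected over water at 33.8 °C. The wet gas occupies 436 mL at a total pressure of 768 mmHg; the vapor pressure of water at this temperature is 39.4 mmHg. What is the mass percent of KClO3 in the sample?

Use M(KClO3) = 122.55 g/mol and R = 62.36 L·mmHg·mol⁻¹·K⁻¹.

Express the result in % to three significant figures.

P(O2) = 768 − 39.4 = 728.6 mmHg
n(O2) = PV/RT = (728.6 × 0.4360) / (62.36 × 306.95) = 0.01660 mol
n(KClO3) = (2/3) × 0.01660 = 0.01107 mol
m(KClO3) = 0.01107 × 122.55 = 1.357 g
%KClO3 = 1.357 / 2.67 × 100 = 50.82%

50.8 %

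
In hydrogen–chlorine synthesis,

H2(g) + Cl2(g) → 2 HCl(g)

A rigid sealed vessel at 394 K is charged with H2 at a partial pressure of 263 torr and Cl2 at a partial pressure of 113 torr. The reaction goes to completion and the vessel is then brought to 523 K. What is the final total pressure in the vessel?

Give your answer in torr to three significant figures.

At constant V, partial pressures at 394 K are proportional to moles, so apply stoichiometry directly to pressures.
P(Cl2) required for 263 torr of H2 = (1/1) × 263 = 263.0 torr; available 113 torr, so Cl2 is limiting.
P(H2) remaining = 263 − (1/1) × 113 = 150.0 torr
P(gaseous products) = (2)/1 × 113 = 226.0 torr
P_total at 394 K = 150.0 + 226.0 = 376.0 torr
Scaling to 523 K: P = 376.0 × 523/394 = 499.1 torr

499 torr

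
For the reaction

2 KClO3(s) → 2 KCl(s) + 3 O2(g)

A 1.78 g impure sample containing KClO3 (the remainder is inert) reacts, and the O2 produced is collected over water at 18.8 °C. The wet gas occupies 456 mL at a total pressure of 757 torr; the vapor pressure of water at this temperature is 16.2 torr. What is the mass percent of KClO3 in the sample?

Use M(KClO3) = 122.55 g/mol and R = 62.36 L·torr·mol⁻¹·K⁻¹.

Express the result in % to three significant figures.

85.2 %

P(O2) = 757 − 16.2 = 740.8 torr
n(O2) = PV/RT = (740.8 × 0.4560) / (62.36 × 291.95) = 0.01855 mol
n(KClO3) = (2/3) × 0.01855 = 0.01237 mol
m(KClO3) = 0.01237 × 122.55 = 1.516 g
%KClO3 = 1.516 / 1.78 × 100 = 85.17%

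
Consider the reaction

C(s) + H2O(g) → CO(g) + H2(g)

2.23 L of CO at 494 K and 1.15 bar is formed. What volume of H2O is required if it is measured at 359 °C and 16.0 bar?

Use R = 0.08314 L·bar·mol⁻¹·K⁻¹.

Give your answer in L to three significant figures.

0.205 L

n(CO) = PV/RT = (1.15 × 2.23) / (0.08314 × 494) = 0.06244 mol
n(H2O) = (1/1) × 0.06244 = 0.06244 mol
V = nRT/P = 0.06244 × 0.08314 × 632.15 / 16.0 = 0.2051 L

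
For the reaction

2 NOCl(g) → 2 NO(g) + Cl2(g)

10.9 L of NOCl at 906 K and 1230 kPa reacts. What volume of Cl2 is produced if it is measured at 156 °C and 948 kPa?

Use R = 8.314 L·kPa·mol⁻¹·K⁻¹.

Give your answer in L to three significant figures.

3.35 L

n(NOCl) = PV/RT = (1230 × 10.9) / (8.314 × 906) = 1.780 mol
n(Cl2) = (1/2) × 1.780 = 0.8900 mol
V = nRT/P = 0.8900 × 8.314 × 429.15 / 948 = 3.350 L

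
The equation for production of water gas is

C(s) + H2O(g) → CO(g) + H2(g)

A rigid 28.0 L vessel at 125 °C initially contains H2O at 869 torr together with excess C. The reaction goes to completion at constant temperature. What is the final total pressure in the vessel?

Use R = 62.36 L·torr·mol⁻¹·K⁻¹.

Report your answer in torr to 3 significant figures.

At constant T and V, P ∝ n(gas): 1 mol gas → 2 mol gas.
P_final = (2/1) × 869 = 1738 torr

1740 torr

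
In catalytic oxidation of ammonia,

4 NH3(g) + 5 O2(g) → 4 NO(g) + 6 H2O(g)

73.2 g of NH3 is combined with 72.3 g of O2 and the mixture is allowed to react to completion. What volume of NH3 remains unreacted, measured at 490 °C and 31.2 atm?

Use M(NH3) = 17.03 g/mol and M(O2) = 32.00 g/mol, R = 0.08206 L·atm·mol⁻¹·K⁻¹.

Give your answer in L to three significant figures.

n(NH3) = 73.2 / 17.03 = 4.298 mol
n(O2) = 72.3 / 32.00 = 2.259 mol
For 4.298 mol NH3, stoichiometry requires (5/4) × 4.298 = 5.373 mol O2; 2.259 mol is available, so O2 is limiting.
n(NH3) consumed = (4/5) × 2.259 = 1.807 mol; remaining = 4.298 − 1.807 = 2.491 mol
V(NH3) = nRT/P = 2.491 × 0.08206 × 763.15 / 31.2 = 5.000 L

5.00 L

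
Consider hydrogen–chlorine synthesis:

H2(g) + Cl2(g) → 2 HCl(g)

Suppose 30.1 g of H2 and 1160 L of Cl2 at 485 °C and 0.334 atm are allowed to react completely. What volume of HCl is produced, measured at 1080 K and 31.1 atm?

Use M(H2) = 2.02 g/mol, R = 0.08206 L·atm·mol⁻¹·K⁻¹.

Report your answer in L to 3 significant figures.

35.5 L

n(H2) = 30.1 / 2.02 = 14.90 mol
n(Cl2) = PV/RT = (0.334 × 1160) / (0.08206 × 758.15) = 6.228 mol
For 14.90 mol H2, stoichiometry requires (1/1) × 14.90 = 14.90 mol Cl2; 6.228 mol is available, so Cl2 is limiting.
n(HCl) = (2/1) × 6.228 = 12.46 mol
V(HCl) = nRT/P = 12.46 × 0.08206 × 1080 / 31.1 = 35.51 L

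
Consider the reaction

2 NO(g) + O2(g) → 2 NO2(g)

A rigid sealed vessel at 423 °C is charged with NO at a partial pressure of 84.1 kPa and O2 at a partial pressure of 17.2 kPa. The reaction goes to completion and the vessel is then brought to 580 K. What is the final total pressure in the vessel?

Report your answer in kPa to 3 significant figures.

At constant V, partial pressures at 423 °C are proportional to moles, so apply stoichiometry directly to pressures.
P(O2) required for 84.1 kPa of NO = (1/2) × 84.1 = 42.05 kPa; available 17.2 kPa, so O2 is limiting.
P(NO) remaining = 84.1 − (2/1) × 17.2 = 49.70 kPa
P(gaseous products) = (2)/1 × 17.2 = 34.40 kPa
P_total at 423 °C = 49.70 + 34.40 = 84.10 kPa
Scaling to 580 K: P = 84.10 × 580/696.15 = 70.07 kPa

70.1 kPa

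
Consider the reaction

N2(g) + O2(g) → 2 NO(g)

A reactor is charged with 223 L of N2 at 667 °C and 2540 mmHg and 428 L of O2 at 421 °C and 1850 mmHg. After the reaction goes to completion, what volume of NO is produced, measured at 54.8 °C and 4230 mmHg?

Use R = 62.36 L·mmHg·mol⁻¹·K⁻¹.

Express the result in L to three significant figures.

n(N2) = PV/RT = (2540 × 223) / (62.36 × 940.15) = 9.661 mol
n(O2) = PV/RT = (1850 × 428) / (62.36 × 694.15) = 18.29 mol
For 9.661 mol N2, stoichiometry requires (1/1) × 9.661 = 9.661 mol O2; 18.29 mol is available, so N2 is limiting.
n(NO) = (2/1) × 9.661 = 19.32 mol
V(NO) = nRT/P = 19.32 × 62.36 × 327.95 / 4230 = 93.41 L

93.4 L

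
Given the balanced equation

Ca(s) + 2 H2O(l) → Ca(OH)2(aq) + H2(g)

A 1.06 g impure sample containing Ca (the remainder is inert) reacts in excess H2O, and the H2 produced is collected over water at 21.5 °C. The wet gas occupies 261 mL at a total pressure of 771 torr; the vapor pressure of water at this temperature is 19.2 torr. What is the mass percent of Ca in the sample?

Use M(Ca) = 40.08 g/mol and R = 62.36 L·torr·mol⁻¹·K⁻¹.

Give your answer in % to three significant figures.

P(H2) = 771 − 19.2 = 751.8 torr
n(H2) = PV/RT = (751.8 × 0.2610) / (62.36 × 294.65) = 0.01068 mol
n(Ca) = (1/1) × 0.01068 = 0.01068 mol
m(Ca) = 0.01068 × 40.08 = 0.4281 g
%Ca = 0.4281 / 1.06 × 100 = 40.39%

40.4 %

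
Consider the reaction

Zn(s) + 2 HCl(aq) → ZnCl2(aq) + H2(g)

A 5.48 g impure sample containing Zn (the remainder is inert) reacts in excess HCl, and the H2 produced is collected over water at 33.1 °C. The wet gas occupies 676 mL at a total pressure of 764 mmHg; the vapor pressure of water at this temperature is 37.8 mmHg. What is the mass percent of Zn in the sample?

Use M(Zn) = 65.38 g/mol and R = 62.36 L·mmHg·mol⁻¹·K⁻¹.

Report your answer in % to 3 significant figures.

P(H2) = 764 − 37.8 = 726.2 mmHg
n(H2) = PV/RT = (726.2 × 0.6760) / (62.36 × 306.25) = 0.02571 mol
n(Zn) = (1/1) × 0.02571 = 0.02571 mol
m(Zn) = 0.02571 × 65.38 = 1.681 g
%Zn = 1.681 / 5.48 × 100 = 30.68%

30.7 %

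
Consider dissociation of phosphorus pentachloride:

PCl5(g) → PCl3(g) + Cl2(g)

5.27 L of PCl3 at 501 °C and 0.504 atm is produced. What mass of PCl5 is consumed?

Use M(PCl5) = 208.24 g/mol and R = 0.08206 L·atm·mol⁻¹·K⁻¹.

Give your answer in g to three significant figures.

8.71 g

n(PCl3) = PV/RT = (0.504 × 5.27) / (0.08206 × 774.15) = 0.04181 mol
n(PCl5) = (1/1) × 0.04181 = 0.04181 mol
m(PCl5) = 0.04181 × 208.24 = 8.707 g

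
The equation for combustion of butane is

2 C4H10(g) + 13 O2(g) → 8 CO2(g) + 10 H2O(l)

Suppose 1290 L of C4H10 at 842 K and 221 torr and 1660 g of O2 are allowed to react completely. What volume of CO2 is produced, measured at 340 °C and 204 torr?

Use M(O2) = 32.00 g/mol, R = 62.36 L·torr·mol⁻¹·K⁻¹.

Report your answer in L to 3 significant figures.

n(C4H10) = PV/RT = (221 × 1290) / (62.36 × 842) = 5.430 mol
n(O2) = 1660 / 32.00 = 51.88 mol
For 5.430 mol C4H10, stoichiometry requires (13/2) × 5.430 = 35.30 mol O2; 51.88 mol is available, so C4H10 is limiting.
n(CO2) = (8/2) × 5.430 = 21.72 mol
V(CO2) = nRT/P = 21.72 × 62.36 × 613.15 / 204 = 4071 L

4070 L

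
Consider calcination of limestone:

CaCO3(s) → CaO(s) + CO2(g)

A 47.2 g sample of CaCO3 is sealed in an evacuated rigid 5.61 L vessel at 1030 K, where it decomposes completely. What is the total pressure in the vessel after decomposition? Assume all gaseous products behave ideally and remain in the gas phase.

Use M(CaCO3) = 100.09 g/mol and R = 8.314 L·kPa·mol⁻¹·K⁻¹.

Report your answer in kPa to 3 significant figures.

720 kPa

n(CaCO3) = 47.2 / 100.09 = 0.4716 mol
n(gas produced) = (1/1) × 0.4716 = 0.4716 mol
P = nRT/V = 0.4716 × 8.314 × 1030 / 5.61 = 719.9 kPa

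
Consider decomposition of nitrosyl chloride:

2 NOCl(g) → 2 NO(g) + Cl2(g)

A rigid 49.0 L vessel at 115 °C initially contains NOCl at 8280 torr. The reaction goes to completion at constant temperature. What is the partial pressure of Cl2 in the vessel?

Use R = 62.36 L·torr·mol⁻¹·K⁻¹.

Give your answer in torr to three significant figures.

4140 torr

n(NOCl)₀ = PV/RT = (8280 × 49.0) / (62.36 × 388.15) = 16.76 mol
n(Cl2) = (1/2) × 16.76 = 8.380 mol
P(Cl2) = nRT/V = 8.380 × 62.36 × 388.15 / 49.0 = 4140 torr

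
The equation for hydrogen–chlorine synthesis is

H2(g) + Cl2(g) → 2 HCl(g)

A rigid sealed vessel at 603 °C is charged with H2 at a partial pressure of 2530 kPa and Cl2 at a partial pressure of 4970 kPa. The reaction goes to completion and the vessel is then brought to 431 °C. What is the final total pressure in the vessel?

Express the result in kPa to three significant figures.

At constant V, partial pressures at 603 °C are proportional to moles, so apply stoichiometry directly to pressures.
P(Cl2) required for 2530 kPa of H2 = (1/1) × 2530 = 2530 kPa; available 4970 kPa, so H2 is limiting.
P(Cl2) remaining = 4970 − (1/1) × 2530 = 2440 kPa
P(gaseous products) = (2)/1 × 2530 = 5060 kPa
P_total at 603 °C = 2440 + 5060 = 7500 kPa
Scaling to 431 °C: P = 7500 × 704.15/876.15 = 6028 kPa

6030 kPa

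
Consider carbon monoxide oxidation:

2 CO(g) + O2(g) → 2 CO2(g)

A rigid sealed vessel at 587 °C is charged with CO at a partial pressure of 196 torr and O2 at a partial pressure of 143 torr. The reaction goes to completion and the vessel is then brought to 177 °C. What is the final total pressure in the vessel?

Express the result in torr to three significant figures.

126 torr

At constant V, partial pressures at 587 °C are proportional to moles, so apply stoichiometry directly to pressures.
P(O2) required for 196 torr of CO = (1/2) × 196 = 98.00 torr; available 143 torr, so CO is limiting.
P(O2) remaining = 143 − (1/2) × 196 = 45.00 torr
P(gaseous products) = (2)/2 × 196 = 196.0 torr
P_total at 587 °C = 45.00 + 196.0 = 241.0 torr
Scaling to 177 °C: P = 241.0 × 450.15/860.15 = 126.1 torr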